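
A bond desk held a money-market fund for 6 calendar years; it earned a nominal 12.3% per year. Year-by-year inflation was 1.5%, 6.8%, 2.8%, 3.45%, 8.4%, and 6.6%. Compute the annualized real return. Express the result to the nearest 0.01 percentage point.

7.06%

Cumulative inflation factor: 1.015 × 1.068 × 1.028 × 1.0345 × 1.084 × 1.066 ≈ 1.33213.
Nominal growth factor: 2.00576. Real growth factor = 2.00576 / 1.33213 ≈ 1.50567.
Annualized: 1.50567^(1/6) − 1 ≈ 0.07059.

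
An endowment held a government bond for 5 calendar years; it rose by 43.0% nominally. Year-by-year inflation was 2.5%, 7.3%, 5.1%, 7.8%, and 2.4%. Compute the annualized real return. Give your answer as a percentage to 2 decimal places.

2.31%

Cumulative inflation factor: 1.025 × 1.073 × 1.051 × 1.078 × 1.024 ≈ 1.27598.
Nominal growth factor: 1.43000. Real growth factor = 1.43000 / 1.27598 ≈ 1.12070.
Annualized: 1.12070^(1/5) − 1 ≈ 0.02305.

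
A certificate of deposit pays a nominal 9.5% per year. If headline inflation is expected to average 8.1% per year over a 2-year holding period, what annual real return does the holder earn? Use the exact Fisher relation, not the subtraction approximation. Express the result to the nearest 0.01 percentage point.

1.30%

With constant rates the annual real return is the same each year: (1+9.5%)/(1+8.1%) − 1 = 0.01295.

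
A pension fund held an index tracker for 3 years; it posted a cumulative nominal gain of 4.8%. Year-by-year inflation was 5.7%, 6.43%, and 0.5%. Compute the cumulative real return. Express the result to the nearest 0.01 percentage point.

Cumulative inflation factor: 1.057 × 1.0643 × 1.005 ≈ 1.13059.
Nominal growth factor: 1.04800. Real growth factor = 1.04800 / 1.13059 ≈ 0.92695.
Total real return ≈ -7.3050%.

-7.31%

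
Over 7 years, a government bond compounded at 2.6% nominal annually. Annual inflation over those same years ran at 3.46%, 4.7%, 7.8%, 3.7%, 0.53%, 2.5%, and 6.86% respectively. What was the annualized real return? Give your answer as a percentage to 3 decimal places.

Cumulative inflation factor: 1.0346 × 1.047 × 1.078 × 1.037 × 1.0053 × 1.025 × 1.0686 ≈ 1.33337.
Nominal growth factor: 1.19683. Real growth factor = 1.19683 / 1.33337 ≈ 0.89759.
Annualized: 0.89759^(1/7) − 1 ≈ -0.01532.

-1.532%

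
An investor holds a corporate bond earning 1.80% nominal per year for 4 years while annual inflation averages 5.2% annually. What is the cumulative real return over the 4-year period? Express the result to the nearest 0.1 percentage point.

-12.3%

The annual real rate is (1+1.80%)/(1+5.2%) − 1 = -3.2319%.
Compounded over 4 years: (1 + -0.032319)^4 − 1 ≈ -0.12314.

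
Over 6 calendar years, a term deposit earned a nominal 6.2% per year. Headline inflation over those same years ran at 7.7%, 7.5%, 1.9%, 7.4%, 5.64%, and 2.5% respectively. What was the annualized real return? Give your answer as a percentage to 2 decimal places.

0.75%

Cumulative inflation factor: 1.077 × 1.075 × 1.019 × 1.074 × 1.0564 × 1.025 ≈ 1.37200.
Nominal growth factor: 1.43465. Real growth factor = 1.43465 / 1.37200 ≈ 1.04566.
Annualized: 1.04566^(1/6) − 1 ≈ 0.00747.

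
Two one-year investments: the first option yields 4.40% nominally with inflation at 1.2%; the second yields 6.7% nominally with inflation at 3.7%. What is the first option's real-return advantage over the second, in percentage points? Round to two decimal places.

The first option real return: 1.0440/1.012 − 1 = 3.162%.
The second real return: 1.067/1.037 − 1 = 2.893%.
Difference: 3.162 − 2.893 = 0.269 pp.

0.27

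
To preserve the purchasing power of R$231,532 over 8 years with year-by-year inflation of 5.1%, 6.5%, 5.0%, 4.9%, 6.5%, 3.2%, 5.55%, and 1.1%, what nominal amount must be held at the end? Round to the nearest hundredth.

R$334,785.65

Cumulative price-level factor: 1.051 × 1.065 × 1.050 × 1.049 × 1.065 × 1.032 × 1.0555 × 1.011 ≈ 1.4459584360.
Multiplying R$231,532 by the price-level factor gives the future nominal sum.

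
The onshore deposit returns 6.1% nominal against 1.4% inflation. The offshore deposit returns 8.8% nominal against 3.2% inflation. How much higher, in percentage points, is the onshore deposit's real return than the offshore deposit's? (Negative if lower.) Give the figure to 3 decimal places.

-0.791

The onshore deposit real return: 1.061/1.014 − 1 = 4.6351%.
The offshore deposit real return: 1.088/1.032 − 1 = 5.4264%.
Difference: 4.6351 − 5.4264 = -0.7913 pp.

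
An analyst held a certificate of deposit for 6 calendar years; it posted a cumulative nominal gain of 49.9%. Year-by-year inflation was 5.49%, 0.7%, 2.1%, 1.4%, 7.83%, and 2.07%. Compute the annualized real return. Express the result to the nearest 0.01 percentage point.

Cumulative inflation factor: 1.0549 × 1.007 × 1.021 × 1.014 × 1.0783 × 1.0207 ≈ 1.21044.
Nominal growth factor: 1.49900. Real growth factor = 1.49900 / 1.21044 ≈ 1.23840.
Annualized: 1.23840^(1/6) − 1 ≈ 0.03628.

3.63%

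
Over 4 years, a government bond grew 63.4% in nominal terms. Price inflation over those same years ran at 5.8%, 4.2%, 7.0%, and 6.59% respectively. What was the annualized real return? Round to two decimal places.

6.77%

Cumulative inflation factor: 1.058 × 1.042 × 1.070 × 1.0659 ≈ 1.25734.
Nominal growth factor: 1.63400. Real growth factor = 1.63400 / 1.25734 ≈ 1.29957.
Annualized: 1.29957^(1/4) − 1 ≈ 0.06770.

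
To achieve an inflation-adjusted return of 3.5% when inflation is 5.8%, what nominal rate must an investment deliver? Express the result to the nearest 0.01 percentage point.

9.50%

By the Fisher equation, 1 + r_nom = (1 + 3.5%)(1 + 5.8%) = 1.035 × 1.058 = 1.09503.
So r_nom = 9.503%.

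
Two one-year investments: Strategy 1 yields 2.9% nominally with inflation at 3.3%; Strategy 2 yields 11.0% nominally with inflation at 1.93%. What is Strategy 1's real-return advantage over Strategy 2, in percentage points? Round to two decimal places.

-9.29

Strategy 1 real return: 1.029/1.033 − 1 = -0.387%.
Strategy 2 real return: 1.110/1.0193 − 1 = 8.898%.
Difference: -0.387 − 8.898 = -9.285 pp.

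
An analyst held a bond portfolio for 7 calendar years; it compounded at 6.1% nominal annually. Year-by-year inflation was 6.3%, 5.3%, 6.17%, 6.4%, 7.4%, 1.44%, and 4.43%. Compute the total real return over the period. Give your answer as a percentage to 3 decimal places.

5.212%

Cumulative inflation factor: 1.063 × 1.053 × 1.0617 × 1.064 × 1.074 × 1.0144 × 1.0443 ≈ 1.43861.
Nominal growth factor: 1.51359. Real growth factor = 1.51359 / 1.43861 ≈ 1.05212.
Total real return ≈ 5.2116%.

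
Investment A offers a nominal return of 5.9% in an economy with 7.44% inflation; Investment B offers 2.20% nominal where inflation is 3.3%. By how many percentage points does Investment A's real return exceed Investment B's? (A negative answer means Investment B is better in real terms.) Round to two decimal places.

-0.37

Investment A real return: 1.059/1.0744 − 1 = -1.433%.
Investment B real return: 1.0220/1.033 − 1 = -1.065%.
Difference: -1.433 − (-1.065) = -0.368 pp.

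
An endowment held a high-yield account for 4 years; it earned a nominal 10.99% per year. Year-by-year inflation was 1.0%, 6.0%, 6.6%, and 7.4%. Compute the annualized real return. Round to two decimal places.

5.48%

Cumulative inflation factor: 1.010 × 1.060 × 1.066 × 1.074 ≈ 1.22571.
Nominal growth factor: 1.51752. Real growth factor = 1.51752 / 1.22571 ≈ 1.23807.
Annualized: 1.23807^(1/4) − 1 ≈ 0.05484.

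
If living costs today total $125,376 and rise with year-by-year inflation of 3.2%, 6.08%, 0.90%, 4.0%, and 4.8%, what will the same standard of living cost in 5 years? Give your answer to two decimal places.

$150,943.15

Cumulative price-level factor: 1.032 × 1.0608 × 1.0090 × 1.040 × 1.048 ≈ 1.2039237905.
Multiplying $125,376 by the price-level factor gives the future nominal sum.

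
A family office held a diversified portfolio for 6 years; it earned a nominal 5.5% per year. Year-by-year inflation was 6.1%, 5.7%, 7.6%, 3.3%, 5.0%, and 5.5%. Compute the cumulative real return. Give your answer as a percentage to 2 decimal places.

-0.14%

Cumulative inflation factor: 1.061 × 1.057 × 1.076 × 1.033 × 1.050 × 1.055 ≈ 1.38084.
Nominal growth factor: 1.37884. Real growth factor = 1.37884 / 1.38084 ≈ 0.99855.
Total real return ≈ -0.1449%.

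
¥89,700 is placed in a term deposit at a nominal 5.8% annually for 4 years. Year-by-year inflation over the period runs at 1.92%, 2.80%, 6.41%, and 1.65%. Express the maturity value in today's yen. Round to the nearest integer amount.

¥99,173

Nominal value at maturity: ¥89,700 × (1 + 5.8%)^4 ≈ ¥112,392.
Price-level factor over 4 years: 1.0192 × 1.0280 × 1.0641 × 1.0165 ≈ 1.1332933902.
The maturity value deflated by that factor is the answer in today's purchasing power.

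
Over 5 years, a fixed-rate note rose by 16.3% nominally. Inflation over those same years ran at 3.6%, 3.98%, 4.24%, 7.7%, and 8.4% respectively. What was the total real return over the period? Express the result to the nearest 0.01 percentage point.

Cumulative inflation factor: 1.036 × 1.0398 × 1.0424 × 1.077 × 1.084 ≈ 1.31096.
Nominal growth factor: 1.16300. Real growth factor = 1.16300 / 1.31096 ≈ 0.88714.
Total real return ≈ -11.2863%.

-11.29%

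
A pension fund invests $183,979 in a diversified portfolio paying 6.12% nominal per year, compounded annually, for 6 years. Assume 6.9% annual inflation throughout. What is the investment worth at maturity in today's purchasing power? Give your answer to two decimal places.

Nominal value at maturity: $183,979 × (1 + 6.12%)^6 ≈ $262,755.43.
Price-level factor over 6 years: (1 + 6.9%)^6 ≈ 1.4923346789.
The maturity value deflated by that factor is the answer in today's purchasing power.

$176,070.04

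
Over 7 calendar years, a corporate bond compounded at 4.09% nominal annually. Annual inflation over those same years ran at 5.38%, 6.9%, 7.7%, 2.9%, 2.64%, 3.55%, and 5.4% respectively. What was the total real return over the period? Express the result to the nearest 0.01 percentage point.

-5.34%

Cumulative inflation factor: 1.0538 × 1.069 × 1.077 × 1.029 × 1.0264 × 1.0355 × 1.054 ≈ 1.39854.
Nominal growth factor: 1.32392. Real growth factor = 1.32392 / 1.39854 ≈ 0.94665.
Total real return ≈ -5.3352%.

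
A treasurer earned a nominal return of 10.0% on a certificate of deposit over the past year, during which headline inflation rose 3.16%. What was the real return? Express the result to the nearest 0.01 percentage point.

6.63%

Real return via the Fisher equation: (1 + 10.0%)/(1 + 3.16%) − 1 = 1.100/1.0316 − 1 ≈ 0.06630.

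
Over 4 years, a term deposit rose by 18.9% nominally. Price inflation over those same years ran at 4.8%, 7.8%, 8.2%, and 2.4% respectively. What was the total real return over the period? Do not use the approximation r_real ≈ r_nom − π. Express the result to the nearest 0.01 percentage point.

-5.01%

Cumulative inflation factor: 1.048 × 1.078 × 1.082 × 1.024 ≈ 1.25172.
Nominal growth factor: 1.18900. Real growth factor = 1.18900 / 1.25172 ≈ 0.94989.
Total real return ≈ -5.0107%.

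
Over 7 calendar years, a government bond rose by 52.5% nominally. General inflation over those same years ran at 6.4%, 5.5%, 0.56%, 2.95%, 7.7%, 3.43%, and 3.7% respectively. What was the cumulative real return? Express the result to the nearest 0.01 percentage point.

13.60%

Cumulative inflation factor: 1.064 × 1.055 × 1.0056 × 1.0295 × 1.077 × 1.0343 × 1.037 ≈ 1.34241.
Nominal growth factor: 1.52500. Real growth factor = 1.52500 / 1.34241 ≈ 1.13601.
Total real return ≈ 13.6013%.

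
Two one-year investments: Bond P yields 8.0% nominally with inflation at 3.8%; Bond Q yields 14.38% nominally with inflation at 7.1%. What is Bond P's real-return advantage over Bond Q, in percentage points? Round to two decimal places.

-2.75

Bond P real return: 1.080/1.038 − 1 = 4.046%.
Bond Q real return: 1.1438/1.071 − 1 = 6.797%.
Difference: 4.046 − 6.797 = -2.751 pp.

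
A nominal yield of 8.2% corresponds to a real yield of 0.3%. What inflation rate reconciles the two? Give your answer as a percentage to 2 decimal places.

From (1+r_nom) = (1+r_real)(1+π), we get 1+π = (1 + 8.2%)/(1 + 0.3%) = 1.082/1.003 ≈ 1.07876.
So π ≈ 7.8764%.

7.88%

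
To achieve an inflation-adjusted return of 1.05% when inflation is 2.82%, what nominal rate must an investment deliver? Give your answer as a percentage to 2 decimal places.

3.90%

By the Fisher equation, 1 + r_nom = (1 + 1.05%)(1 + 2.82%) = 1.0105 × 1.0282 = 1.0389961.
So r_nom = 3.89961%.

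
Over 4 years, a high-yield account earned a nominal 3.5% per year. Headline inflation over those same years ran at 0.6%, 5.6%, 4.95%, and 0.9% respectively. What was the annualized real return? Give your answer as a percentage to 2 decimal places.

0.50%

Cumulative inflation factor: 1.006 × 1.056 × 1.0495 × 1.009 ≈ 1.12496.
Nominal growth factor: 1.14752. Real growth factor = 1.14752 / 1.12496 ≈ 1.02006.
Annualized: 1.02006^(1/4) − 1 ≈ 0.00498.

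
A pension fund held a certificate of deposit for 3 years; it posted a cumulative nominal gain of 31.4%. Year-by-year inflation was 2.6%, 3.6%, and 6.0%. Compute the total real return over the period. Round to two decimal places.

Cumulative inflation factor: 1.026 × 1.036 × 1.060 ≈ 1.12671.
Nominal growth factor: 1.31400. Real growth factor = 1.31400 / 1.12671 ≈ 1.16623.
Total real return ≈ 16.6225%.

16.62%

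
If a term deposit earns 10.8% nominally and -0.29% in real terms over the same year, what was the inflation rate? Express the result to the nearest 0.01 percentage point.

From (1+r_nom) = (1+r_real)(1+π), we get 1+π = (1 + 10.8%)/(1 − 0.29%) = 1.108/0.9971 ≈ 1.11122.
So π ≈ 11.1223%.

11.12%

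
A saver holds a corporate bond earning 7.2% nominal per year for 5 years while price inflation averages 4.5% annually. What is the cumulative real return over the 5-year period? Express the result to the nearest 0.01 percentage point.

The annual real rate is (1+7.2%)/(1+4.5%) − 1 = 2.5837%.
Compounded over 5 years: (1 + 0.025837)^5 − 1 ≈ 0.13604.

13.60%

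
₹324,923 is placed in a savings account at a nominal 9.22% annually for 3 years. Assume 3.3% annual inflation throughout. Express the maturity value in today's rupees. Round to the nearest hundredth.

Nominal value at maturity: ₹324,923 × (1 + 9.22%)^3 ≈ ₹423,337.72.
Price-level factor over 3 years: (1 + 3.3%)^3 = 1.102302937.
Dividing the nominal maturity value by the price-level factor gives the value in today's money.

₹384,048.44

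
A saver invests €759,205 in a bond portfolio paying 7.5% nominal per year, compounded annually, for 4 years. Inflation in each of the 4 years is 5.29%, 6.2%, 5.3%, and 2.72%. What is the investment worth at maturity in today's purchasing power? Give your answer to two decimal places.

Nominal value at maturity: €759,205 × (1 + 7.5%)^4 ≈ €1,013,894.85.
Price-level factor over 4 years: 1.0529 × 1.062 × 1.053 × 1.0272 ≈ 1.2094697880.
The maturity value deflated by that factor is the answer in today's purchasing power.

€838,296.96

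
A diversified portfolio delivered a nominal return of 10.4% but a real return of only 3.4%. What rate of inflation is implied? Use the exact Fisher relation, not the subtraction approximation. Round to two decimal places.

6.77%

From (1+r_nom) = (1+r_real)(1+π), we get 1+π = (1 + 10.4%)/(1 + 3.4%) = 1.104/1.034 ≈ 1.06770.
So π ≈ 6.7698%.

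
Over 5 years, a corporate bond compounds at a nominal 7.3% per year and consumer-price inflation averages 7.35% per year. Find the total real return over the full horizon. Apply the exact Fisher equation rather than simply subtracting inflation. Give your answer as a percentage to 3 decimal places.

-0.233%

The annual real rate is (1+7.3%)/(1+7.35%) − 1 = -0.0466%.
Compounded over 5 years: (1 + -0.000466)^5 − 1 ≈ -0.00233.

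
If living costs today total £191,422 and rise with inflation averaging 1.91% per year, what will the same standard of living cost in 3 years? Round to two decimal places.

Cumulative price-level factor: (1+1.91%)^3 ≈ 1.0584013979.
Multiplying £191,422 by the price-level factor gives the future nominal sum.

£202,601.31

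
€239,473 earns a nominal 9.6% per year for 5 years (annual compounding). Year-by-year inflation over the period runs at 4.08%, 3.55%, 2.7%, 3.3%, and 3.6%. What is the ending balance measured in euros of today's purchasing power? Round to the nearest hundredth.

€319,713.83

Nominal value at maturity: €239,473 × (1 + 9.6%)^5 ≈ €378,712.23.
Price-level factor over 5 years: 1.0408 × 1.0355 × 1.027 × 1.033 × 1.036 ≈ 1.1845350266.
The maturity value deflated by that factor is the answer in today's purchasing power.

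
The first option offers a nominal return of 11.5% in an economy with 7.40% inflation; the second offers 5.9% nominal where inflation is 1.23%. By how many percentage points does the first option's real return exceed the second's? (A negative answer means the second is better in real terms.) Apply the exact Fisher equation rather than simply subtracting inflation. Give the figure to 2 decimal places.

-0.80

The first option real return: 1.115/1.0740 − 1 = 3.818%.
The second real return: 1.059/1.0123 − 1 = 4.613%.
Difference: 3.818 − 4.613 = -0.795 pp.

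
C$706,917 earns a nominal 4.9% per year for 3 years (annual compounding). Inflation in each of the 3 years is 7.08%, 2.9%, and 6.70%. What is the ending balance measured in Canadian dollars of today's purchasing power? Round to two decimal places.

Nominal value at maturity: C$706,917 × (1 + 4.9%)^3 ≈ C$816,008.89.
Price-level factor over 3 years: 1.0708 × 1.029 × 1.0670 = 1.1756773644.
The maturity value deflated by that factor is the answer in today's purchasing power.

C$694,075.53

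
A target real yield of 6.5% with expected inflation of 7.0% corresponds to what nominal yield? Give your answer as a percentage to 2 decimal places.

By the Fisher equation, 1 + r_nom = (1 + 6.5%)(1 + 7.0%) = 1.065 × 1.070 = 1.13955.
So r_nom = 13.955%.

13.96%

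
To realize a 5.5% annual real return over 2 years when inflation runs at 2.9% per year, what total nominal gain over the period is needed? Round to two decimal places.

17.85%

Required annual nominal rate: (1+5.5%)(1+2.9%) − 1 = 8.5595%.
Cumulative over 2 years: (1 + 0.085595)^2 − 1 ≈ 0.17852.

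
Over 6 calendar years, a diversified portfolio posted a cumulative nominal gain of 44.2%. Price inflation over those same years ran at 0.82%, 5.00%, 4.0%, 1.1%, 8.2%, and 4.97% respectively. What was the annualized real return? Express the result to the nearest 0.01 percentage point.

2.22%

Cumulative inflation factor: 1.0082 × 1.0500 × 1.040 × 1.011 × 1.082 × 1.0497 ≈ 1.26419.
Nominal growth factor: 1.44200. Real growth factor = 1.44200 / 1.26419 ≈ 1.14065.
Annualized: 1.14065^(1/6) − 1 ≈ 0.02218.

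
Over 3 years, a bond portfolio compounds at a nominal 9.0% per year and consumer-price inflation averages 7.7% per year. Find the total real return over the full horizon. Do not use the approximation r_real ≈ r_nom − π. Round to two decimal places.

3.67%

The annual real rate is (1+9.0%)/(1+7.7%) − 1 = 1.2071%.
Compounded over 3 years: (1 + 0.012071)^3 − 1 ≈ 0.03665.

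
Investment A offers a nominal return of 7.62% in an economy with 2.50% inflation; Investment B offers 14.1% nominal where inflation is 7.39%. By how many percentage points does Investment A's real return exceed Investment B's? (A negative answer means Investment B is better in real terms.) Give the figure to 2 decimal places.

Investment A real return: 1.0762/1.0250 − 1 = 4.995%.
Investment B real return: 1.141/1.0739 − 1 = 6.248%.
Difference: 4.995 − 6.248 = -1.253 pp.

-1.25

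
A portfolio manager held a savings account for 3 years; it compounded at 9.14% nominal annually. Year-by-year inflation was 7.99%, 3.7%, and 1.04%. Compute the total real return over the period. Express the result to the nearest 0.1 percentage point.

14.9%

Cumulative inflation factor: 1.0799 × 1.037 × 1.0104 ≈ 1.13150.
Nominal growth factor: 1.30003. Real growth factor = 1.30003 / 1.13150 ≈ 1.14894.
Total real return ≈ 14.8937%.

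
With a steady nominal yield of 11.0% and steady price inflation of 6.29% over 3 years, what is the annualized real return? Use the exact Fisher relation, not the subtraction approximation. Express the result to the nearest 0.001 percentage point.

With constant rates the annual real return is the same each year: (1+11.0%)/(1+6.29%) − 1 = 0.04431.

4.431%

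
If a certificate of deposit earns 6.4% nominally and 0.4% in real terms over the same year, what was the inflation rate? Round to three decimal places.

5.976%

From (1+r_nom) = (1+r_real)(1+π), we get 1+π = (1 + 6.4%)/(1 + 0.4%) = 1.064/1.004 ≈ 1.05976.
So π ≈ 5.9761%.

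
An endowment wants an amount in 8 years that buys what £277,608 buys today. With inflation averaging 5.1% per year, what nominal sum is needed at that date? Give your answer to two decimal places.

Cumulative price-level factor: (1+5.1%)^8 ≈ 1.4887498414.
Multiplying £277,608 by the price-level factor gives the future nominal sum.

£413,288.87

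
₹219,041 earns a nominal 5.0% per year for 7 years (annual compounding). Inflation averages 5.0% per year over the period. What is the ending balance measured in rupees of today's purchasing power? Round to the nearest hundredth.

₹219,041.00

Nominal value at maturity: ₹219,041 × (1 + 5.0%)^7 ≈ ₹308,212.68.
Price-level factor over 7 years: (1 + 5.0%)^7 ≈ 1.4071004227.
The maturity value deflated by that factor is the answer in today's purchasing power.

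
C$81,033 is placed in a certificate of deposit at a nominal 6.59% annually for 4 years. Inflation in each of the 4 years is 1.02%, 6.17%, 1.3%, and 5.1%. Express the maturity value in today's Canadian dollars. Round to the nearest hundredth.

Nominal value at maturity: C$81,033 × (1 + 6.59%)^4 ≈ C$104,599.06.
Price-level factor over 4 years: 1.0102 × 1.0617 × 1.013 × 1.051 ≈ 1.1418823047.
Dividing the nominal maturity value by the price-level factor gives the value in today's money.

C$91,602.31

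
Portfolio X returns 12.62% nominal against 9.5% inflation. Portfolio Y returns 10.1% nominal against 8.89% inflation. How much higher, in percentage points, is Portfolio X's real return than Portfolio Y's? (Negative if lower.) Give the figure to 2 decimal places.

Portfolio X real return: 1.1262/1.095 − 1 = 2.849%.
Portfolio Y real return: 1.101/1.0889 − 1 = 1.111%.
Difference: 2.849 − 1.111 = 1.738 pp.

1.74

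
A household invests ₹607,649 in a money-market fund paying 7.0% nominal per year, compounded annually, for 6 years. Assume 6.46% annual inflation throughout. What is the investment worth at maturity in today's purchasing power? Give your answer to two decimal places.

Nominal value at maturity: ₹607,649 × (1 + 7.0%)^6 ≈ ₹911,917.30.
Price-level factor over 6 years: (1 + 6.46%)^6 ≈ 1.4558571745.
The maturity value deflated by that factor is the answer in today's purchasing power.

₹626,378.27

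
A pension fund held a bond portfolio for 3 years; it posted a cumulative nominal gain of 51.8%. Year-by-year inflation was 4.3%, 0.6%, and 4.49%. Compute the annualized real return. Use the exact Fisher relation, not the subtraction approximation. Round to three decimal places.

Cumulative inflation factor: 1.043 × 1.006 × 1.0449 ≈ 1.09637.
Nominal growth factor: 1.51800. Real growth factor = 1.51800 / 1.09637 ≈ 1.38457.
Annualized: 1.38457^(1/3) − 1 ≈ 0.11456.

11.456%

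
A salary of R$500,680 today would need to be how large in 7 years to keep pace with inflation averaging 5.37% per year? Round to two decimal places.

Cumulative price-level factor: (1+5.37%)^7 ≈ 1.4421779805.
Multiplying R$500,680 by the price-level factor gives the future nominal sum.

R$722,069.67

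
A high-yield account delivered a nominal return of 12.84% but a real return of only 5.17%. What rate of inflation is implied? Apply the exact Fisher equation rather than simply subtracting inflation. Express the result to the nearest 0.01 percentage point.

7.29%

From (1+r_nom) = (1+r_real)(1+π), we get 1+π = (1 + 12.84%)/(1 + 5.17%) = 1.1284/1.0517 ≈ 1.07293.
So π ≈ 7.2930%.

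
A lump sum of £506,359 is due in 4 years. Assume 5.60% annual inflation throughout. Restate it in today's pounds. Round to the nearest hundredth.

Price-level factor over 4 years: (1 + 5.60%)^4 ≈ 1.2435282985.
Purchasing power today: £506,359 divided by that factor.

£407,195.40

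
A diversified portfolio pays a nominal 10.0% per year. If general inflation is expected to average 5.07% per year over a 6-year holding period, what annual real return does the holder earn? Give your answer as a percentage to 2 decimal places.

4.69%

With constant rates the annual real return is the same each year: (1+10.0%)/(1+5.07%) − 1 = 0.04692.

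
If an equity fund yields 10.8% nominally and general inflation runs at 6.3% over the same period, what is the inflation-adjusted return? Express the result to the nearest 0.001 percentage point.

4.233%

Real return via the Fisher equation: (1 + 10.8%)/(1 + 6.3%) − 1 = 1.108/1.063 − 1 ≈ 0.04233.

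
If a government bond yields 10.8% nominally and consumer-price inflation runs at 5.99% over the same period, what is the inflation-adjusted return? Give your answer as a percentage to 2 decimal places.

4.54%

Real return via the Fisher equation: (1 + 10.8%)/(1 + 5.99%) − 1 = 1.108/1.0599 − 1 ≈ 0.04538.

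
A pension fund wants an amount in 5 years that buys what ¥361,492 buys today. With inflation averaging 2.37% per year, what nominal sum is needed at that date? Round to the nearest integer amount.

¥406,408

Cumulative price-level factor: (1+2.37%)^5 ≈ 1.1242516055.
Multiplying ¥361,492 by the price-level factor gives the future nominal sum.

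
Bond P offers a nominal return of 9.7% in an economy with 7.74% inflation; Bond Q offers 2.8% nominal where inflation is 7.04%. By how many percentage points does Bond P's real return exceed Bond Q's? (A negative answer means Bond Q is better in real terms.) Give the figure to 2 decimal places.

Bond P real return: 1.097/1.0774 − 1 = 1.819%.
Bond Q real return: 1.028/1.0704 − 1 = -3.961%.
Difference: 1.819 − (-3.961) = 5.780 pp.

5.78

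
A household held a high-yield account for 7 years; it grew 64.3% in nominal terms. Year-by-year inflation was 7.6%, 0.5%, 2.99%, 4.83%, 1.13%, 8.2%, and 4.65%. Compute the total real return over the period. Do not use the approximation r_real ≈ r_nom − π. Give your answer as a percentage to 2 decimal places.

22.89%

Cumulative inflation factor: 1.076 × 1.005 × 1.0299 × 1.0483 × 1.0113 × 1.082 × 1.0465 ≈ 1.33692.
Nominal growth factor: 1.64300. Real growth factor = 1.64300 / 1.33692 ≈ 1.22894.
Total real return ≈ 22.8944%.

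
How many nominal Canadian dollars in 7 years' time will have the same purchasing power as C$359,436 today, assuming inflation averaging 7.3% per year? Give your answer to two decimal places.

C$588,599.14

Cumulative price-level factor: (1+7.3%)^7 ≈ 1.6375631383.
Multiplying C$359,436 by the price-level factor gives the future nominal sum.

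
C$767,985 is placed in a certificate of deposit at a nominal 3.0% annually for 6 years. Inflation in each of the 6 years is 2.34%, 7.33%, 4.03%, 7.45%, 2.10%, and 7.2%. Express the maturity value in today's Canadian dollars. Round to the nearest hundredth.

Nominal value at maturity: C$767,985 × (1 + 3.0%)^6 ≈ C$917,014.25.
Price-level factor over 6 years: 1.0234 × 1.0733 × 1.0403 × 1.0745 × 1.0210 × 1.072 ≈ 1.3438539982.
Dividing the nominal maturity value by the price-level factor gives the value in today's money.

C$682,376.40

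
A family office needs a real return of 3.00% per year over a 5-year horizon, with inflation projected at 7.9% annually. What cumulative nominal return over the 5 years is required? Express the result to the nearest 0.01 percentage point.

Required annual nominal rate: (1+3.00%)(1+7.9%) − 1 = 11.137%.
Cumulative over 5 years: (1 + 0.11137)^5 − 1 ≈ 0.69548.

69.55%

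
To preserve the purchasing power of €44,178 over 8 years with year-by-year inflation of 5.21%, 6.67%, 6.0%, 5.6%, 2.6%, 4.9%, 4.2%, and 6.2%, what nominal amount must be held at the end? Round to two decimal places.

Cumulative price-level factor: 1.0521 × 1.0667 × 1.060 × 1.056 × 1.026 × 1.049 × 1.042 × 1.062 ≈ 1.4961811671.
Multiplying €44,178 by the price-level factor gives the future nominal sum.

€66,098.29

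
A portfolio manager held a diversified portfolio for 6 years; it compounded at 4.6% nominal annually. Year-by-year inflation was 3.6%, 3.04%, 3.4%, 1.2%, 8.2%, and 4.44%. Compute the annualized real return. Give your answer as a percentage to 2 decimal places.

Cumulative inflation factor: 1.036 × 1.0304 × 1.034 × 1.012 × 1.082 × 1.0444 ≈ 1.26229.
Nominal growth factor: 1.30976. Real growth factor = 1.30976 / 1.26229 ≈ 1.03760.
Annualized: 1.03760^(1/6) − 1 ≈ 0.00617.

0.62%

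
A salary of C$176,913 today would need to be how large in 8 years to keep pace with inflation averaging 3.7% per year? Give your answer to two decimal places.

Cumulative price-level factor: (1+3.7%)^8 ≈ 1.3373037151.
Multiplying C$176,913 by the price-level factor gives the future nominal sum.

C$236,586.41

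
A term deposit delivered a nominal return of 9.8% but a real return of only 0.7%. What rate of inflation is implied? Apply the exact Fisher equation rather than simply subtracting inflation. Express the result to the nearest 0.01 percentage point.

9.04%

From (1+r_nom) = (1+r_real)(1+π), we get 1+π = (1 + 9.8%)/(1 + 0.7%) = 1.098/1.007 ≈ 1.09037.
So π ≈ 9.0367%.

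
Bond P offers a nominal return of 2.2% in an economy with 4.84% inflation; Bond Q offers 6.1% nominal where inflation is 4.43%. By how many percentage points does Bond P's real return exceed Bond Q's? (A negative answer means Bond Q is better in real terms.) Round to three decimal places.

Bond P real return: 1.022/1.0484 − 1 = -2.5181%.
Bond Q real return: 1.061/1.0443 − 1 = 1.5992%.
Difference: -2.5181 − 1.5992 = -4.1173 pp.

-4.117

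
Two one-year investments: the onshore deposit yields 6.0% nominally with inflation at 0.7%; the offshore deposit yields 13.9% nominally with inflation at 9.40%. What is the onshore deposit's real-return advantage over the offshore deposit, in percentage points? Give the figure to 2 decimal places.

The onshore deposit real return: 1.060/1.007 − 1 = 5.263%.
The offshore deposit real return: 1.139/1.0940 − 1 = 4.113%.
Difference: 5.263 − 4.113 = 1.150 pp.

1.15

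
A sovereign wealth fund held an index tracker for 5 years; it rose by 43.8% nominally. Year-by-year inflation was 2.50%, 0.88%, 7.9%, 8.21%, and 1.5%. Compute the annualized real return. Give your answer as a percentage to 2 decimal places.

3.25%

Cumulative inflation factor: 1.0250 × 1.0088 × 1.079 × 1.0821 × 1.015 ≈ 1.22542.
Nominal growth factor: 1.43800. Real growth factor = 1.43800 / 1.22542 ≈ 1.17348.
Annualized: 1.17348^(1/5) − 1 ≈ 0.03251.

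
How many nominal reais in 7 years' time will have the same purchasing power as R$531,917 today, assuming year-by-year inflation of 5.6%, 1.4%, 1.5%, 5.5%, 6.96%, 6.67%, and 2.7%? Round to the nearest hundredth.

R$714,658.20

Cumulative price-level factor: 1.056 × 1.014 × 1.015 × 1.055 × 1.0696 × 1.0667 × 1.027 ≈ 1.3435520874.
The nominal amount required is R$531,917 scaled up by that factor.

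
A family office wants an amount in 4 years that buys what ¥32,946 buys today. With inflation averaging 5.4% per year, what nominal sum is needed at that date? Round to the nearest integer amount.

Cumulative price-level factor: (1+5.4%)^4 ≈ 1.2341343591.
Multiplying ¥32,946 by the price-level factor gives the future nominal sum.

¥40,660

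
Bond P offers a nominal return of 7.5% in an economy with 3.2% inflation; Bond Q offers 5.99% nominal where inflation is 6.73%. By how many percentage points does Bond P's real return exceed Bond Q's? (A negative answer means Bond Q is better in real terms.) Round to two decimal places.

Bond P real return: 1.075/1.032 − 1 = 4.167%.
Bond Q real return: 1.0599/1.0673 − 1 = -0.693%.
Difference: 4.167 − (-0.693) = 4.860 pp.

4.86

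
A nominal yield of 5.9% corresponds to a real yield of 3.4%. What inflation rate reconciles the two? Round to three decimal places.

From (1+r_nom) = (1+r_real)(1+π), we get 1+π = (1 + 5.9%)/(1 + 3.4%) = 1.059/1.034 ≈ 1.02418.
So π ≈ 2.4178%.

2.418%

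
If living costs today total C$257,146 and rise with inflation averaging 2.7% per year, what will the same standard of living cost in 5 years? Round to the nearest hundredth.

Cumulative price-level factor: (1+2.7%)^5 ≈ 1.1424895016.
The nominal amount required is C$257,146 scaled up by that factor.

C$293,786.61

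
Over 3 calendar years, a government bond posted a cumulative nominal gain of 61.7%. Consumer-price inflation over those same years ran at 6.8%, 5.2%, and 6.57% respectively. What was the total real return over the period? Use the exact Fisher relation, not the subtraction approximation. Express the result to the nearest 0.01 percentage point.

35.05%

Cumulative inflation factor: 1.068 × 1.052 × 1.0657 ≈ 1.19735.
Nominal growth factor: 1.61700. Real growth factor = 1.61700 / 1.19735 ≈ 1.35048.
Total real return ≈ 35.0480%.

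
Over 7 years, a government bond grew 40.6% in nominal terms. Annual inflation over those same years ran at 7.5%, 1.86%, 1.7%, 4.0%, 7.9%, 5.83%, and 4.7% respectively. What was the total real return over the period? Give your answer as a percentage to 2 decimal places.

1.54%

Cumulative inflation factor: 1.075 × 1.0186 × 1.017 × 1.040 × 1.079 × 1.0583 × 1.047 ≈ 1.38466.
Nominal growth factor: 1.40600. Real growth factor = 1.40600 / 1.38466 ≈ 1.01541.
Total real return ≈ 1.5411%.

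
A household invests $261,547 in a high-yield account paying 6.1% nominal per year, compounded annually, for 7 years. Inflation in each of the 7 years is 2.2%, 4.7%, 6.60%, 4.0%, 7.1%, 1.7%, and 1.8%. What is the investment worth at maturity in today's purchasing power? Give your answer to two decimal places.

Nominal value at maturity: $261,547 × (1 + 6.1%)^7 ≈ $395,874.41.
Price-level factor over 7 years: 1.022 × 1.047 × 1.0660 × 1.040 × 1.071 × 1.017 × 1.018 ≈ 1.3153651257.
Dividing the nominal maturity value by the price-level factor gives the value in today's money.

$300,961.61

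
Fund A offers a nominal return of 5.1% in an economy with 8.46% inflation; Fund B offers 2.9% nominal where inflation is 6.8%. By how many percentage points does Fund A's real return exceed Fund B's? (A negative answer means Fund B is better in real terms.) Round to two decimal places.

0.55

Fund A real return: 1.051/1.0846 − 1 = -3.098%.
Fund B real return: 1.029/1.068 − 1 = -3.652%.
Difference: -3.098 − (-3.652) = 0.554 pp.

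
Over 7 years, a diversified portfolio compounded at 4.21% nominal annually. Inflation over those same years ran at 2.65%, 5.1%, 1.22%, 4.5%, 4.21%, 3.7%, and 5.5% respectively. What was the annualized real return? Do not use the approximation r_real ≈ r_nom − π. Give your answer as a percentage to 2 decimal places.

Cumulative inflation factor: 1.0265 × 1.051 × 1.0122 × 1.045 × 1.0421 × 1.037 × 1.055 ≈ 1.30102.
Nominal growth factor: 1.33465. Real growth factor = 1.33465 / 1.30102 ≈ 1.02584.
Annualized: 1.02584^(1/7) − 1 ≈ 0.00365.

0.37%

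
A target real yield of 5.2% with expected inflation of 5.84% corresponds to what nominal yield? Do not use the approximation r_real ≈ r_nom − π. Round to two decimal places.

11.34%

By the Fisher equation, 1 + r_nom = (1 + 5.2%)(1 + 5.84%) = 1.052 × 1.0584 = 1.1134368.
So r_nom = 11.34368%.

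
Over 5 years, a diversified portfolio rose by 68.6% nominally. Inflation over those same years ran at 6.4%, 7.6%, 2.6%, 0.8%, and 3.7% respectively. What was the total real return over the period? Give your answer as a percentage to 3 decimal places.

37.315%

Cumulative inflation factor: 1.064 × 1.076 × 1.026 × 1.008 × 1.037 ≈ 1.22784.
Nominal growth factor: 1.68600. Real growth factor = 1.68600 / 1.22784 ≈ 1.37315.
Total real return ≈ 37.3147%.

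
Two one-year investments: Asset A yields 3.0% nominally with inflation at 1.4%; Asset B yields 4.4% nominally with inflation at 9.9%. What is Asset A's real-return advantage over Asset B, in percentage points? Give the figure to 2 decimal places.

6.58

Asset A real return: 1.030/1.014 − 1 = 1.578%.
Asset B real return: 1.044/1.099 − 1 = -5.005%.
Difference: 1.578 − (-5.005) = 6.583 pp.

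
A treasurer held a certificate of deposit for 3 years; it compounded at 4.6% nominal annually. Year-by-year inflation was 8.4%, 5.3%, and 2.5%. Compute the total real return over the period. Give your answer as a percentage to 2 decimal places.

-2.18%

Cumulative inflation factor: 1.084 × 1.053 × 1.025 ≈ 1.16999.
Nominal growth factor: 1.14445. Real growth factor = 1.14445 / 1.16999 ≈ 0.97817.
Total real return ≈ -2.1832%.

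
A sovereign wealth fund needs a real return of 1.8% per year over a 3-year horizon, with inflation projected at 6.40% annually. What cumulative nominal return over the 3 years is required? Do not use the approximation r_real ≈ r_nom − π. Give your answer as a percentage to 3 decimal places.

27.077%

Required annual nominal rate: (1+1.8%)(1+6.40%) − 1 = 8.3152%.
Cumulative over 3 years: (1 + 0.083152)^3 − 1 ≈ 0.27077.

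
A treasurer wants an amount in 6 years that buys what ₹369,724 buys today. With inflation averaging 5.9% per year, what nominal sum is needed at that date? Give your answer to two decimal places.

Cumulative price-level factor: (1+5.9%)^6 ≈ 1.4105086721.
Multiplying ₹369,724 by the price-level factor gives the future nominal sum.

₹521,498.91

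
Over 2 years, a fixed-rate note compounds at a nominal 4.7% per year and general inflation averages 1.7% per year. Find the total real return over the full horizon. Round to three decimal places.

5.987%

The annual real rate is (1+4.7%)/(1+1.7%) − 1 = 2.9499%.
Compounded over 2 years: (1 + 0.029499)^2 − 1 ≈ 0.05987.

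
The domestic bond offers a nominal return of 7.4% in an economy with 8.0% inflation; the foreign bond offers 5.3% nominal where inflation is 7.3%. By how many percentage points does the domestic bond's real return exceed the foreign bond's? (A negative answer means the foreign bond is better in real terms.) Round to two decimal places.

1.31

The domestic bond real return: 1.074/1.080 − 1 = -0.556%.
The foreign bond real return: 1.053/1.073 − 1 = -1.864%.
Difference: -0.556 − (-1.864) = 1.308 pp.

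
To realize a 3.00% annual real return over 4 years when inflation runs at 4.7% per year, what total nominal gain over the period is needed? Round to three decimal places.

Required annual nominal rate: (1+3.00%)(1+4.7%) − 1 = 7.841%.
Cumulative over 4 years: (1 + 0.07841)^4 − 1 ≈ 0.35249.

35.249%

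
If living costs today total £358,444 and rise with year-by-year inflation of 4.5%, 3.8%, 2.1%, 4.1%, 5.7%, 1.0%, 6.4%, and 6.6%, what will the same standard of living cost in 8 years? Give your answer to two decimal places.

£500,387.70

Cumulative price-level factor: 1.045 × 1.038 × 1.021 × 1.041 × 1.057 × 1.010 × 1.064 × 1.066 ≈ 1.3959996497.
Multiplying £358,444 by the price-level factor gives the future nominal sum.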